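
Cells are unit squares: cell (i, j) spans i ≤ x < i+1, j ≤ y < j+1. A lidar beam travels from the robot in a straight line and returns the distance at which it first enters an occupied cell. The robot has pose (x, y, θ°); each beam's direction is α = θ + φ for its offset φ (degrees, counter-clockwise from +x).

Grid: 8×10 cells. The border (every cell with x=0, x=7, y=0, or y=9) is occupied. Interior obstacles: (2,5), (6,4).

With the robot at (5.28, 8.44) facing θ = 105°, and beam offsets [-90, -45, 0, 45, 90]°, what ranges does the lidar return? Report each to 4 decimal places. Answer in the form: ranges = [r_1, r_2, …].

ranges = [1.7807, 0.6466, 0.5798, 1.1200, 4.4310]

beam 1: φ=-90°, α=15°
  dir = (cos 15°, sin 15°) = (0.9659, 0.2588); from cell (5,8)
  next x-line at t=0.7454, next y-line at t=2.1637; Δt_x=1.0353, Δt_y=3.8637
    x: enter (6,8) at t=0.7454
    x: enter (7,8) at t=1.7807 ← occupied
  → r_1 = 1.7807
beam 2: φ=-45°, α=60°
  dir = (cos 60°, sin 60°) = (0.5000, 0.8660); from cell (5,8)
  next x-line at t=1.4400, next y-line at t=0.6466; Δt_x=2.0000, Δt_y=1.1547
    y: enter (5,9) at t=0.6466 ← occupied
  → r_2 = 0.6466
beam 3: φ=0°, α=105°
  dir = (cos 105°, sin 105°) = (-0.2588, 0.9659); from cell (5,8)
  next x-line at t=1.0818, next y-line at t=0.5798; Δt_x=3.8637, Δt_y=1.0353
    y: enter (5,9) at t=0.5798 ← occupied
  → r_3 = 0.5798
beam 4: φ=45°, α=150°
  dir = (cos 150°, sin 150°) = (-0.8660, 0.5000); from cell (5,8)
  next x-line at t=0.3233, next y-line at t=1.1200; Δt_x=1.1547, Δt_y=2.0000
    x: enter (4,8) at t=0.3233
    y: enter (4,9) at t=1.1200 ← occupied
  → r_4 = 1.1200
beam 5: φ=90°, α=195°
  dir = (cos 195°, sin 195°) = (-0.9659, -0.2588); from cell (5,8)
  next x-line at t=0.2899, next y-line at t=1.7000; Δt_x=1.0353, Δt_y=3.8637
    x: enter (4,8) at t=0.2899
    x: enter (3,8) at t=1.3252
    y: enter (3,7) at t=1.7000
    x: enter (2,7) at t=2.3604
    x: enter (1,7) at t=3.3957
    x: enter (0,7) at t=4.4310 ← occupied
  → r_5 = 4.4310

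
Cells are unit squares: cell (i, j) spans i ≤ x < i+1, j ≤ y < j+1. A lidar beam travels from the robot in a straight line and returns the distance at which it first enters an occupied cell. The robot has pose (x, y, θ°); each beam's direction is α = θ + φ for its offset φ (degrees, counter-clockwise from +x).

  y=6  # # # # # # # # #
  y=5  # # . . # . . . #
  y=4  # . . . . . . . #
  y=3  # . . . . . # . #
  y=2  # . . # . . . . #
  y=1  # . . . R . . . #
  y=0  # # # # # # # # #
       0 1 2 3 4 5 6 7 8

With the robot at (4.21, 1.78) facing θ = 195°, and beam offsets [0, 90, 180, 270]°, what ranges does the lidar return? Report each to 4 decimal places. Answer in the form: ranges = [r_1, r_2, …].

beam 1: φ=0°, α=195°
  d=(-0.9659,-0.2588)  start (4,1)  tX=0.2174 tY=3.0137  stride 1/|dx|=1.0353 1/|dy|=3.8637
    cross x-line → (3,1), t=0.2174
    cross x-line → (2,1), t=1.2527
    cross x-line → (1,1), t=2.2880
    cross y-line → (1,0), t=3.0137 (wall)
  → r_1 = 3.0137
beam 2: φ=90°, α=285°
  d=(0.2588,-0.9659)  start (4,1)  tX=3.0523 tY=0.8075  stride 1/|dx|=3.8637 1/|dy|=1.0353
    cross y-line → (4,0), t=0.8075 (wall)
  → r_2 = 0.8075
beam 3: φ=180°, α=15°
  d=(0.9659,0.2588)  start (4,1)  tX=0.8179 tY=0.8500  stride 1/|dx|=1.0353 1/|dy|=3.8637
    cross x-line → (5,1), t=0.8179
    cross y-line → (5,2), t=0.8500
    cross x-line → (6,2), t=1.8531
    cross x-line → (7,2), t=2.8884
    cross x-line → (8,2), t=3.9237 (wall)
  → r_3 = 3.9237
beam 4: φ=270°, α=105°
  d=(-0.2588,0.9659)  start (4,1)  tX=0.8114 tY=0.2278  stride 1/|dx|=3.8637 1/|dy|=1.0353
    cross y-line → (4,2), t=0.2278
    cross x-line → (3,2), t=0.8114 (wall)
  → r_4 = 0.8114

ranges = [3.0137, 0.8075, 3.9237, 0.8114]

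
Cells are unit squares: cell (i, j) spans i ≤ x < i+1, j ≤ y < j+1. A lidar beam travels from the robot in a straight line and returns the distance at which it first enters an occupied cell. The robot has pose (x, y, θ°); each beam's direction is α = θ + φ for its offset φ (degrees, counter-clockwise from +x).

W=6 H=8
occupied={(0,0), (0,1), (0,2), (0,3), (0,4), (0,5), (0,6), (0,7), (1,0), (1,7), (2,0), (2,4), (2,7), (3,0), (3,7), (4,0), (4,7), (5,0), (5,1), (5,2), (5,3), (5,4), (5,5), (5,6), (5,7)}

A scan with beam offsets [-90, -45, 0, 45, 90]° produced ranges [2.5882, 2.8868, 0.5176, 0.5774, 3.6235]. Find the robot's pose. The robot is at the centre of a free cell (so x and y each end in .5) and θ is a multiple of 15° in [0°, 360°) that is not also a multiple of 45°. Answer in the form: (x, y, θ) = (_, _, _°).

(x, y, θ) = (3.5, 4.5, 165°)

The pose lattice has 23·16 = 368 candidates. Test each by forward raycasting.
  (4.5, 4.5, 300°): beam 1 = 4.0415 ≠ 2.5882 ✗
  (4.5, 5.5, 210°): beam 1 = 1.7321 ≠ 2.5882 ✗
  (4.5, 4.5, 285°): beam 1 = 1.5529 ≠ 2.5882 ✗
  (3.5, 4.5, 345°): beam 1 = 3.6235 ≠ 2.5882 ✗
  …
  (3.5, 4.5, 165°): r_1=2.5882, r_2=2.8868, r_3=0.5176, r_4=0.5774, r_5=3.6235 — all match ✓
No second candidate reproduces the full scan.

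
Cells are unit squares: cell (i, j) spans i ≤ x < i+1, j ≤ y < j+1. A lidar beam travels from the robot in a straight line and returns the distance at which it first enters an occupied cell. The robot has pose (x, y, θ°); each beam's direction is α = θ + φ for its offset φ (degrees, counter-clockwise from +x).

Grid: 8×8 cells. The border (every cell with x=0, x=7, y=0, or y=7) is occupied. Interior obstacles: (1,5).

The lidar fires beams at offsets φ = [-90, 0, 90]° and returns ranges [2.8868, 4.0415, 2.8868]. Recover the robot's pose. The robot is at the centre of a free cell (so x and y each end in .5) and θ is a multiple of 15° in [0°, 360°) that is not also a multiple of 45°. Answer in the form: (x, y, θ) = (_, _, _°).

(x, y, θ) = (4.5, 4.5, 240°)

Enumerate (i+0.5, j+0.5, θ) over the 35 free cells and 16 admissible headings. For each, cast all 3 beams and compare to the given ranges.
  (1.5, 6.5, 210°): beam 1 = 0.5774 ≠ 2.8868 ✗
  (5.5, 5.5, 165°): beam 1 = 1.5529 ≠ 2.8868 ✗
  (2.5, 5.5, 165°): beam 1 = 1.5529 ≠ 2.8868 ✗
  …
  (4.5, 4.5, 240°): r_1=2.8868, r_2=4.0415, r_3=2.8868 — all match ✓
Only this pose fits every beam.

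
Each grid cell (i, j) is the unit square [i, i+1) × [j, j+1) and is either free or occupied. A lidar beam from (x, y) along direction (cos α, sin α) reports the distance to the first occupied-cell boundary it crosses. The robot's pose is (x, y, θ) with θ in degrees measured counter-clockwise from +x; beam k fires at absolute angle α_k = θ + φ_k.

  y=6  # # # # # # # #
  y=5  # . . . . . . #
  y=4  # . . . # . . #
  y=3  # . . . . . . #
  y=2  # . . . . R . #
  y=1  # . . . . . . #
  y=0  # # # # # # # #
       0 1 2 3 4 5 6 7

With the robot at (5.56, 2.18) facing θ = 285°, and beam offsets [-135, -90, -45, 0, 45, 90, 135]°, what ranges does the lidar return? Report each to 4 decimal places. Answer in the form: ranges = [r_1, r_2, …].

beam 1: φ=-135°, α=150°
  cosα=-0.8660 sinα=0.5000 | (5,2) | tMaxX 0.6466 tMaxY 1.6400 | tΔX 1.1547 tΔY 2.0000
    t=0.6466 [x] (4,2)
    t=1.6400 [y] (4,3)
    t=1.8013 [x] (3,3)
    t=2.9560 [x] (2,3)
    t=3.6400 [y] (2,4)
    t=4.1107 [x] (1,4)
    t=5.2654 [x] (0,4) — stop
  → r_1 = 5.2654
beam 2: φ=-90°, α=195°
  cosα=-0.9659 sinα=-0.2588 | (5,2) | tMaxX 0.5798 tMaxY 0.6955 | tΔX 1.0353 tΔY 3.8637
    t=0.5798 [x] (4,2)
    t=0.6955 [y] (4,1)
    t=1.6150 [x] (3,1)
    t=2.6503 [x] (2,1)
    t=3.6856 [x] (1,1)
    t=4.5592 [y] (1,0) — stop
  → r_2 = 4.5592
beam 3: φ=-45°, α=240°
  cosα=-0.5000 sinα=-0.8660 | (5,2) | tMaxX 1.1200 tMaxY 0.2078 | tΔX 2.0000 tΔY 1.1547
    t=0.2078 [y] (5,1)
    t=1.1200 [x] (4,1)
    t=1.3625 [y] (4,0) — stop
  → r_3 = 1.3625
beam 4: φ=0°, α=285°
  cosα=0.2588 sinα=-0.9659 | (5,2) | tMaxX 1.7000 tMaxY 0.1863 | tΔX 3.8637 tΔY 1.0353
    t=0.1863 [y] (5,1)
    t=1.2216 [y] (5,0) — stop
  → r_4 = 1.2216
beam 5: φ=45°, α=330°
  cosα=0.8660 sinα=-0.5000 | (5,2) | tMaxX 0.5081 tMaxY 0.3600 | tΔX 1.1547 tΔY 2.0000
    t=0.3600 [y] (5,1)
    t=0.5081 [x] (6,1)
    t=1.6628 [x] (7,1) — stop
  → r_5 = 1.6628
beam 6: φ=90°, α=15°
  cosα=0.9659 sinα=0.2588 | (5,2) | tMaxX 0.4555 tMaxY 3.1682 | tΔX 1.0353 tΔY 3.8637
    t=0.4555 [x] (6,2)
    t=1.4908 [x] (7,2) — stop
  → r_6 = 1.4908
beam 7: φ=135°, α=60°
  cosα=0.5000 sinα=0.8660 | (5,2) | tMaxX 0.8800 tMaxY 0.9469 | tΔX 2.0000 tΔY 1.1547
    t=0.8800 [x] (6,2)
    t=0.9469 [y] (6,3)
    t=2.1016 [y] (6,4)
    t=2.8800 [x] (7,4) — stop
  → r_7 = 2.8800

ranges = [5.2654, 4.5592, 1.3625, 1.2216, 1.6628, 1.4908, 2.8800]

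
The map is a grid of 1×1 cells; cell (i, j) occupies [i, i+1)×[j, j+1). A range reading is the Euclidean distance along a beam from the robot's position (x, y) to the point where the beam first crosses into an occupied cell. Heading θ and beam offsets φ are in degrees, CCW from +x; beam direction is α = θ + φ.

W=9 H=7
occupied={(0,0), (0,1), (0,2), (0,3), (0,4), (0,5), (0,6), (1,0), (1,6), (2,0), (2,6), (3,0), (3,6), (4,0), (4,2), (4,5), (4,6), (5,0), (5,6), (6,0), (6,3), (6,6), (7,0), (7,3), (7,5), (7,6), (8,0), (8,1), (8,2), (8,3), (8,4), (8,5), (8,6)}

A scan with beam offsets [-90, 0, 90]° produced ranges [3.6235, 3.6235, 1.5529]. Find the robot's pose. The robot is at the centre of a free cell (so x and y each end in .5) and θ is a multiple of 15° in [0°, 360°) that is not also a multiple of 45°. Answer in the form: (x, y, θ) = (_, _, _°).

(x, y, θ) = (2.5, 4.5, 345°)

The pose lattice has 30·16 = 480 candidates. Test each by forward raycasting.
  (6.5, 1.5, 240°): beam 1 = 1.7321 ≠ 3.6235 ✗
  (3.5, 5.5, 75°): beam 1 = 0.5176 ≠ 3.6235 ✗
  (1.5, 5.5, 105°): beam 1 = 1.9319 ≠ 3.6235 ✗
  (5.5, 4.5, 300°): beam 1 = 5.1962 ≠ 3.6235 ✗
  (7.5, 2.5, 15°): beam 1 = 1.5529 ≠ 3.6235 ✗
  …
  (2.5, 4.5, 345°): r_1=3.6235, r_2=3.6235, r_3=1.5529 — all match ✓
Unique over the lattice → pose = (2.5, 4.5, 345°).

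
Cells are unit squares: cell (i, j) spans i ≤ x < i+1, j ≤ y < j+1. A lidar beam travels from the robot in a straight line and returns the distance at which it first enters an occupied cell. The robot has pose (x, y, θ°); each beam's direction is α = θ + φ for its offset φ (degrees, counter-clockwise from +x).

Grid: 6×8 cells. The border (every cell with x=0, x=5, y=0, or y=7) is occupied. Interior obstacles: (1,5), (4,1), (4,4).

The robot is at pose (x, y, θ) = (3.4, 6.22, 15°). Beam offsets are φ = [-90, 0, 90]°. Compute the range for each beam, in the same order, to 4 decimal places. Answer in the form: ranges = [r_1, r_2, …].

ranges = [4.3689, 1.6564, 0.8075]

beam 1: φ=-90°, α=285°
  direction (0.2588, -0.9659); cell (3,6); t to first gridline: x 2.3182, y 0.2278 (then +3.8637 / +1.0353)
    (3,5) via y @ 0.2278
    (3,4) via y @ 1.2630
    (3,3) via y @ 2.2983
    (4,3) via x @ 2.3182
    (4,2) via y @ 3.3336
    (4,1) via y @ 4.3689  # hit
  → r_1 = 4.3689
beam 2: φ=0°, α=15°
  direction (0.9659, 0.2588); cell (3,6); t to first gridline: x 0.6212, y 3.0137 (then +1.0353 / +3.8637)
    (4,6) via x @ 0.6212
    (5,6) via x @ 1.6564  # hit
  → r_2 = 1.6564
beam 3: φ=90°, α=105°
  direction (-0.2588, 0.9659); cell (3,6); t to first gridline: x 1.5455, y 0.8075 (then +3.8637 / +1.0353)
    (3,7) via y @ 0.8075  # hit
  → r_3 = 0.8075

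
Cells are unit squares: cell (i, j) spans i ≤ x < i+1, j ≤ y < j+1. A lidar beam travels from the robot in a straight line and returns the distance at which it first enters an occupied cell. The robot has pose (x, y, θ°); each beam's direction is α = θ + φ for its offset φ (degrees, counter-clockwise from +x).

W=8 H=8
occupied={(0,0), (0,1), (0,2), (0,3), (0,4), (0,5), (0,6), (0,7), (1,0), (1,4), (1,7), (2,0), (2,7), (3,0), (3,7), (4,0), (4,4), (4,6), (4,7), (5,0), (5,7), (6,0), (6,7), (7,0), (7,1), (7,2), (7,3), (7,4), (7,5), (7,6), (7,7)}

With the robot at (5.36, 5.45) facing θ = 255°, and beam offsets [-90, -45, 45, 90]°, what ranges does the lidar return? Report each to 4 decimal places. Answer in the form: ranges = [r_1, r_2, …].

ranges = [4.5138, 0.9000, 3.2800, 1.6979]

beam 1: φ=-90°, α=165°
  cosα=-0.9659 sinα=0.2588 | (5,5) | tMaxX 0.3727 tMaxY 2.1250 | tΔX 1.0353 tΔY 3.8637
    t=0.3727 [x] (4,5)
    t=1.4080 [x] (3,5)
    t=2.1250 [y] (3,6)
    t=2.4433 [x] (2,6)
    t=3.4785 [x] (1,6)
    t=4.5138 [x] (0,6) — stop
  → r_1 = 4.5138
beam 2: φ=-45°, α=210°
  cosα=-0.8660 sinα=-0.5000 | (5,5) | tMaxX 0.4157 tMaxY 0.9000 | tΔX 1.1547 tΔY 2.0000
    t=0.4157 [x] (4,5)
    t=0.9000 [y] (4,4) — stop
  → r_2 = 0.9000
beam 3: φ=45°, α=300°
  cosα=0.5000 sinα=-0.8660 | (5,5) | tMaxX 1.2800 tMaxY 0.5196 | tΔX 2.0000 tΔY 1.1547
    t=0.5196 [y] (5,4)
    t=1.2800 [x] (6,4)
    t=1.6743 [y] (6,3)
    t=2.8290 [y] (6,2)
    t=3.2800 [x] (7,2) — stop
  → r_3 = 3.2800
beam 4: φ=90°, α=345°
  cosα=0.9659 sinα=-0.2588 | (5,5) | tMaxX 0.6626 tMaxY 1.7387 | tΔX 1.0353 tΔY 3.8637
    t=0.6626 [x] (6,5)
    t=1.6979 [x] (7,5) — stop
  → r_4 = 1.6979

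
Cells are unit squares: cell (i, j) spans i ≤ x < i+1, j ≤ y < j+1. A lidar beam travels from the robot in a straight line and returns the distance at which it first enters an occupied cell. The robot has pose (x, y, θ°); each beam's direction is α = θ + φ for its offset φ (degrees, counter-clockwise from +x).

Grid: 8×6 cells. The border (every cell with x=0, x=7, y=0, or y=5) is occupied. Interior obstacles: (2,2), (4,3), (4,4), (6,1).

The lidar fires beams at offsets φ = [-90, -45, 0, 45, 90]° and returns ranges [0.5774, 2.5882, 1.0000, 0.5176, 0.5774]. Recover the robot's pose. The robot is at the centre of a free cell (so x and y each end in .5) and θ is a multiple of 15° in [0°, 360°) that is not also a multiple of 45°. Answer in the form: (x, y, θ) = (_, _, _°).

(x, y, θ) = (1.5, 2.5, 120°)

The pose lattice has 20·16 = 320 candidates. Test each by forward raycasting.
  (2.5, 3.5, 330°): beam 2 = 0.5176 ≠ 2.5882 ✗
  (6.5, 3.5, 165°): beam 1 = 1.5529 ≠ 0.5774 ✗
  (1.5, 4.5, 60°): beam 1 = 2.8868 ≠ 0.5774 ✗
  (4.5, 2.5, 75°): beam 1 = 1.9319 ≠ 0.5774 ✗
  …
  (1.5, 2.5, 120°): r_1=0.5774, r_2=2.5882, r_3=1.0000, r_4=0.5176, r_5=0.5774 — all match ✓
No second candidate reproduces the full scan.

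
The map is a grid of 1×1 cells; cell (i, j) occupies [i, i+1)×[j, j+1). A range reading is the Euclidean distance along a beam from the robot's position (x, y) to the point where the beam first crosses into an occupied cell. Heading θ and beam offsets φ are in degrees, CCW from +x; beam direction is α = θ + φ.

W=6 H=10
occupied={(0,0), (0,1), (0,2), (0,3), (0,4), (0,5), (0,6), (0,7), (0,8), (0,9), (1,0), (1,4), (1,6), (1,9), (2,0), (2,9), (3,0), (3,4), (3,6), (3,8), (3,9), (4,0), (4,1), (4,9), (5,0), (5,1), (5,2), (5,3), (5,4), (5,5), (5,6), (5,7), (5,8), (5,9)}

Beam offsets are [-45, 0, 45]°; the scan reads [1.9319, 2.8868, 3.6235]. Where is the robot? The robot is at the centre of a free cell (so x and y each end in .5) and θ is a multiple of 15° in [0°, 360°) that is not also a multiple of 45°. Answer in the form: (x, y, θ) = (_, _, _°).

Candidates: 26 free-cell centres × 16 headings = 416 poses. Raycast each; keep the one whose scan matches to 4 dp.
  (2.5, 4.5, 165°): beam 1 = 1.7321 ≠ 1.9319 ✗
  (3.5, 1.5, 210°): beam 1 = 2.5882 ≠ 1.9319 ✗
  (4.5, 4.5, 75°): beam 1 = 0.5774 ≠ 1.9319 ✗
  (4.5, 3.5, 285°): beam 1 = 2.8868 ≠ 1.9319 ✗
  …
  (1.5, 3.5, 300°): r_1=1.9319, r_2=2.8868, r_3=3.6235 — all match ✓
No second candidate reproduces the full scan.

(x, y, θ) = (1.5, 3.5, 300°)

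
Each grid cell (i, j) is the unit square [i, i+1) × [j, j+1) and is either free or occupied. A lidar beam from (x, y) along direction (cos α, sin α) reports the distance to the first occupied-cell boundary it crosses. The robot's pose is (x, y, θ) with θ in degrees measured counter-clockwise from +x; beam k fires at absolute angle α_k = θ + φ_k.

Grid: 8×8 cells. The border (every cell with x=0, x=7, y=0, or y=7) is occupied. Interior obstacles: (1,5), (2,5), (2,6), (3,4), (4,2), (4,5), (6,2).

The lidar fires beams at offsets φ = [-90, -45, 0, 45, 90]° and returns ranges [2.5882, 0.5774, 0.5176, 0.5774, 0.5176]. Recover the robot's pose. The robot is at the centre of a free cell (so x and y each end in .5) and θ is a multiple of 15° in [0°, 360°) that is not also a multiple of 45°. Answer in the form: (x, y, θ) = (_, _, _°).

(x, y, θ) = (4.5, 4.5, 105°)

Enumerate (i+0.5, j+0.5, θ) over the 29 free cells and 16 admissible headings. For each, cast all 5 beams and compare to the given ranges.
  (6.5, 1.5, 330°): beam 1 = 0.5774 ≠ 2.5882 ✗
  (5.5, 5.5, 150°): beam 1 = 1.7321 ≠ 2.5882 ✗
  (2.5, 3.5, 60°): beam 1 = 1.7321 ≠ 2.5882 ✗
  …
  (4.5, 4.5, 105°): r_1=2.5882, r_2=0.5774, r_3=0.5176, r_4=0.5774, r_5=0.5176 — all match ✓
Only this pose fits every beam.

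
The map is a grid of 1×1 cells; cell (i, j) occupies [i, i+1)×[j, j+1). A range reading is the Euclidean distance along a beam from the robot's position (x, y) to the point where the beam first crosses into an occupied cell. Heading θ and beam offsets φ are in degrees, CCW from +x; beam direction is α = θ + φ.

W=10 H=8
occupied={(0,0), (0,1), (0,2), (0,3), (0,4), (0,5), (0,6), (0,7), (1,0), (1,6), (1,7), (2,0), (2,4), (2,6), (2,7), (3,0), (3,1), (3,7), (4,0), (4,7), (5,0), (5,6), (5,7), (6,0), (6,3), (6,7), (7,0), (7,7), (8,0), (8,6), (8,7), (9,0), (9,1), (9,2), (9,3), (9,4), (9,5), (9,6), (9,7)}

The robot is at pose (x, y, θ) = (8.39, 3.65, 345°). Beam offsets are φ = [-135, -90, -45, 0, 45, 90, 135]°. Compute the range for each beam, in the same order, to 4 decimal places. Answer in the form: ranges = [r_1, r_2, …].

ranges = [5.0691, 2.7435, 1.2200, 0.6315, 0.7044, 2.3569, 3.8682]

beam 1: φ=-135°, α=210°
  cosα=-0.8660 sinα=-0.5000 | (8,3) | tMaxX 0.4503 tMaxY 1.3000 | tΔX 1.1547 tΔY 2.0000
    t=0.4503 [x] (7,3)
    t=1.3000 [y] (7,2)
    t=1.6050 [x] (6,2)
    t=2.7597 [x] (5,2)
    t=3.3000 [y] (5,1)
    t=3.9144 [x] (4,1)
    t=5.0691 [x] (3,1) — stop
  → r_1 = 5.0691
beam 2: φ=-90°, α=255°
  cosα=-0.2588 sinα=-0.9659 | (8,3) | tMaxX 1.5068 tMaxY 0.6729 | tΔX 3.8637 tΔY 1.0353
    t=0.6729 [y] (8,2)
    t=1.5068 [x] (7,2)
    t=1.7082 [y] (7,1)
    t=2.7435 [y] (7,0) — stop
  → r_2 = 2.7435
beam 3: φ=-45°, α=300°
  cosα=0.5000 sinα=-0.8660 | (8,3) | tMaxX 1.2200 tMaxY 0.7506 | tΔX 2.0000 tΔY 1.1547
    t=0.7506 [y] (8,2)
    t=1.2200 [x] (9,2) — stop
  → r_3 = 1.2200
beam 4: φ=0°, α=345°
  cosα=0.9659 sinα=-0.2588 | (8,3) | tMaxX 0.6315 tMaxY 2.5114 | tΔX 1.0353 tΔY 3.8637
    t=0.6315 [x] (9,3) — stop
  → r_4 = 0.6315
beam 5: φ=45°, α=30°
  cosα=0.8660 sinα=0.5000 | (8,3) | tMaxX 0.7044 tMaxY 0.7000 | tΔX 1.1547 tΔY 2.0000
    t=0.7000 [y] (8,4)
    t=0.7044 [x] (9,4) — stop
  → r_5 = 0.7044
beam 6: φ=90°, α=75°
  cosα=0.2588 sinα=0.9659 | (8,3) | tMaxX 2.3569 tMaxY 0.3623 | tΔX 3.8637 tΔY 1.0353
    t=0.3623 [y] (8,4)
    t=1.3976 [y] (8,5)
    t=2.3569 [x] (9,5) — stop
  → r_6 = 2.3569
beam 7: φ=135°, α=120°
  cosα=-0.5000 sinα=0.8660 | (8,3) | tMaxX 0.7800 tMaxY 0.4041 | tΔX 2.0000 tΔY 1.1547
    t=0.4041 [y] (8,4)
    t=0.7800 [x] (7,4)
    t=1.5588 [y] (7,5)
    t=2.7135 [y] (7,6)
    t=2.7800 [x] (6,6)
    t=3.8682 [y] (6,7) — stop
  → r_7 = 3.8682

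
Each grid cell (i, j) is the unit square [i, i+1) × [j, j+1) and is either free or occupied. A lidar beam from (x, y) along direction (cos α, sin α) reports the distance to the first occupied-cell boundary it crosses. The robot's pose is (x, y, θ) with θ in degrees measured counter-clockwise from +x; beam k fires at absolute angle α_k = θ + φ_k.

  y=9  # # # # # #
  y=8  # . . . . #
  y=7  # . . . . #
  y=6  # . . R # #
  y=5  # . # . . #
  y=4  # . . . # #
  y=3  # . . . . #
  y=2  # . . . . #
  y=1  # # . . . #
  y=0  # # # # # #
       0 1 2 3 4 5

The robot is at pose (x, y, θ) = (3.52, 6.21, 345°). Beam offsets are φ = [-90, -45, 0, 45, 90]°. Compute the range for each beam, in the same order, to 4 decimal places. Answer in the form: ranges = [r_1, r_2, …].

beam 1: φ=-90°, α=255°
  d=(-0.2588,-0.9659)  start (3,6)  tX=2.0091 tY=0.2174  stride 1/|dx|=3.8637 1/|dy|=1.0353
    cross y-line → (3,5), t=0.2174
    cross y-line → (3,4), t=1.2527
    cross x-line → (2,4), t=2.0091
    cross y-line → (2,3), t=2.2880
    cross y-line → (2,2), t=3.3232
    cross y-line → (2,1), t=4.3585
    cross y-line → (2,0), t=5.3938 (wall)
  → r_1 = 5.3938
beam 2: φ=-45°, α=300°
  d=(0.5000,-0.8660)  start (3,6)  tX=0.9600 tY=0.2425  stride 1/|dx|=2.0000 1/|dy|=1.1547
    cross y-line → (3,5), t=0.2425
    cross x-line → (4,5), t=0.9600
    cross y-line → (4,4), t=1.3972 (wall)
  → r_2 = 1.3972
beam 3: φ=0°, α=345°
  d=(0.9659,-0.2588)  start (3,6)  tX=0.4969 tY=0.8114  stride 1/|dx|=1.0353 1/|dy|=3.8637
    cross x-line → (4,6), t=0.4969 (wall)
  → r_3 = 0.4969
beam 4: φ=45°, α=30°
  d=(0.8660,0.5000)  start (3,6)  tX=0.5543 tY=1.5800  stride 1/|dx|=1.1547 1/|dy|=2.0000
    cross x-line → (4,6), t=0.5543 (wall)
  → r_4 = 0.5543
beam 5: φ=90°, α=75°
  d=(0.2588,0.9659)  start (3,6)  tX=1.8546 tY=0.8179  stride 1/|dx|=3.8637 1/|dy|=1.0353
    cross y-line → (3,7), t=0.8179
    cross y-line → (3,8), t=1.8531
    cross x-line → (4,8), t=1.8546
    cross y-line → (4,9), t=2.8884 (wall)
  → r_5 = 2.8884

ranges = [5.3938, 1.3972, 0.4969, 0.5543, 2.8884]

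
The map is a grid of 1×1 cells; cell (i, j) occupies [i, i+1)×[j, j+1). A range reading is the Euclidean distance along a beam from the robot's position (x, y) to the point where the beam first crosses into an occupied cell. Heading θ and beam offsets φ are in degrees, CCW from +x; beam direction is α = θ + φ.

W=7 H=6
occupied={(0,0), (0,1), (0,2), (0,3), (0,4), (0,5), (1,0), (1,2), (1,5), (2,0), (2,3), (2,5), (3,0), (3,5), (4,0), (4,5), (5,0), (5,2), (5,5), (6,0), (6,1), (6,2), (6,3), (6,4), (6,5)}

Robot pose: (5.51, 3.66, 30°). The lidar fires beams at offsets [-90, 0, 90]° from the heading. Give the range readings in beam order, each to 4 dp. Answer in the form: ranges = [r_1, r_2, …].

beam 1: φ=-90°, α=300°
  cosα=0.5000 sinα=-0.8660 | (5,3) | tMaxX 0.9800 tMaxY 0.7621 | tΔX 2.0000 tΔY 1.1547
    t=0.7621 [y] (5,2) — stop
  → r_1 = 0.7621
beam 2: φ=0°, α=30°
  cosα=0.8660 sinα=0.5000 | (5,3) | tMaxX 0.5658 tMaxY 0.6800 | tΔX 1.1547 tΔY 2.0000
    t=0.5658 [x] (6,3) — stop
  → r_2 = 0.5658
beam 3: φ=90°, α=120°
  cosα=-0.5000 sinα=0.8660 | (5,3) | tMaxX 1.0200 tMaxY 0.3926 | tΔX 2.0000 tΔY 1.1547
    t=0.3926 [y] (5,4)
    t=1.0200 [x] (4,4)
    t=1.5473 [y] (4,5) — stop
  → r_3 = 1.5473

ranges = [0.7621, 0.5658, 1.5473]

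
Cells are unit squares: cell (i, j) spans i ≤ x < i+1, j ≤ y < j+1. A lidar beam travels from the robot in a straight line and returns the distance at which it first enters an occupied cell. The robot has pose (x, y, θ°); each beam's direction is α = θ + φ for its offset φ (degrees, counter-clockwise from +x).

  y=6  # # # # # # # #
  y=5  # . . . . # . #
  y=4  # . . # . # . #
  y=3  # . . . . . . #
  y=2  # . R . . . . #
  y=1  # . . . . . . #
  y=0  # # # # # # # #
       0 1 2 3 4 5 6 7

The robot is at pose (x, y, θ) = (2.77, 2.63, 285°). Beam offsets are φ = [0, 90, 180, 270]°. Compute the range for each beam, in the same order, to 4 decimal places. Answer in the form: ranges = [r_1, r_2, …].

beam 1: φ=0°, α=285°
  cosα=0.2588 sinα=-0.9659 | (2,2) | tMaxX 0.8887 tMaxY 0.6522 | tΔX 3.8637 tΔY 1.0353
    t=0.6522 [y] (2,1)
    t=0.8887 [x] (3,1)
    t=1.6875 [y] (3,0) — stop
  → r_1 = 1.6875
beam 2: φ=90°, α=15°
  cosα=0.9659 sinα=0.2588 | (2,2) | tMaxX 0.2381 tMaxY 1.4296 | tΔX 1.0353 tΔY 3.8637
    t=0.2381 [x] (3,2)
    t=1.2734 [x] (4,2)
    t=1.4296 [y] (4,3)
    t=2.3087 [x] (5,3)
    t=3.3439 [x] (6,3)
    t=4.3792 [x] (7,3) — stop
  → r_2 = 4.3792
beam 3: φ=180°, α=105°
  cosα=-0.2588 sinα=0.9659 | (2,2) | tMaxX 2.9751 tMaxY 0.3831 | tΔX 3.8637 tΔY 1.0353
    t=0.3831 [y] (2,3)
    t=1.4183 [y] (2,4)
    t=2.4536 [y] (2,5)
    t=2.9751 [x] (1,5)
    t=3.4889 [y] (1,6) — stop
  → r_3 = 3.4889
beam 4: φ=270°, α=195°
  cosα=-0.9659 sinα=-0.2588 | (2,2) | tMaxX 0.7972 tMaxY 2.4341 | tΔX 1.0353 tΔY 3.8637
    t=0.7972 [x] (1,2)
    t=1.8324 [x] (0,2) — stop
  → r_4 = 1.8324

ranges = [1.6875, 4.3792, 3.4889, 1.8324]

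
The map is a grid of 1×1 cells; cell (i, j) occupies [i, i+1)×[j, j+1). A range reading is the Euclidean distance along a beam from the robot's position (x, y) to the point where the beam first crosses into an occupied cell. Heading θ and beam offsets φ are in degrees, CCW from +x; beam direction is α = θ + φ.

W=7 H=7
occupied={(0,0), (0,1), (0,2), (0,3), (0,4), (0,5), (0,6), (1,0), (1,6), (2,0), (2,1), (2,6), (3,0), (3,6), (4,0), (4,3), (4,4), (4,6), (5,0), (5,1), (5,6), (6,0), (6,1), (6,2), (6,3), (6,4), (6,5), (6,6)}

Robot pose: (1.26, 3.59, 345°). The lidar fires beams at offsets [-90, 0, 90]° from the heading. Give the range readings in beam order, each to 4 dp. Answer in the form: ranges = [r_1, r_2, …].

beam 1: φ=-90°, α=255°
  d=(-0.2588,-0.9659)  start (1,3)  tX=1.0046 tY=0.6108  stride 1/|dx|=3.8637 1/|dy|=1.0353
    cross y-line → (1,2), t=0.6108
    cross x-line → (0,2), t=1.0046 (wall)
  → r_1 = 1.0046
beam 2: φ=0°, α=345°
  d=(0.9659,-0.2588)  start (1,3)  tX=0.7661 tY=2.2796  stride 1/|dx|=1.0353 1/|dy|=3.8637
    cross x-line → (2,3), t=0.7661
    cross x-line → (3,3), t=1.8014
    cross y-line → (3,2), t=2.2796
    cross x-line → (4,2), t=2.8367
    cross x-line → (5,2), t=3.8719
    cross x-line → (6,2), t=4.9072 (wall)
  → r_2 = 4.9072
beam 3: φ=90°, α=75°
  d=(0.2588,0.9659)  start (1,3)  tX=2.8591 tY=0.4245  stride 1/|dx|=3.8637 1/|dy|=1.0353
    cross y-line → (1,4), t=0.4245
    cross y-line → (1,5), t=1.4597
    cross y-line → (1,6), t=2.4950 (wall)
  → r_3 = 2.4950

ranges = [1.0046, 4.9072, 2.4950]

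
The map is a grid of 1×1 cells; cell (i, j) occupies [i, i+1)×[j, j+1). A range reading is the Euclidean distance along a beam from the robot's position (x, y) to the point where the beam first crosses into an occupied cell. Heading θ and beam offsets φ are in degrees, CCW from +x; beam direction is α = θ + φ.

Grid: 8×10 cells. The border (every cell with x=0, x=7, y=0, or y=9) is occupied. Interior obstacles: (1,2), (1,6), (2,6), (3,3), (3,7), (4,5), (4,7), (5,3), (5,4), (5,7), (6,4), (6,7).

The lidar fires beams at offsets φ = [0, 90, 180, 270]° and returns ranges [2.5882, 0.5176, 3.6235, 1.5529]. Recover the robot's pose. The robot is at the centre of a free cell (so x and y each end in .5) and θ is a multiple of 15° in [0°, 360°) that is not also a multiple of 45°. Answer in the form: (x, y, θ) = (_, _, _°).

(x, y, θ) = (2.5, 3.5, 255°)

Candidates: 36 free-cell centres × 16 headings = 576 poses. Raycast each; keep the one whose scan matches to 4 dp.
  (4.5, 1.5, 165°): beam 3 = 1.9319 ≠ 3.6235 ✗
  (6.5, 5.5, 105°): beam 1 = 1.5529 ≠ 2.5882 ✗
  (6.5, 1.5, 255°): beam 1 = 0.5176 ≠ 2.5882 ✗
  (3.5, 5.5, 345°): beam 1 = 0.5176 ≠ 2.5882 ✗
  …
  (2.5, 3.5, 255°): r_1=2.5882, r_2=0.5176, r_3=3.6235, r_4=1.5529 — all match ✓
No second candidate reproduces the full scan.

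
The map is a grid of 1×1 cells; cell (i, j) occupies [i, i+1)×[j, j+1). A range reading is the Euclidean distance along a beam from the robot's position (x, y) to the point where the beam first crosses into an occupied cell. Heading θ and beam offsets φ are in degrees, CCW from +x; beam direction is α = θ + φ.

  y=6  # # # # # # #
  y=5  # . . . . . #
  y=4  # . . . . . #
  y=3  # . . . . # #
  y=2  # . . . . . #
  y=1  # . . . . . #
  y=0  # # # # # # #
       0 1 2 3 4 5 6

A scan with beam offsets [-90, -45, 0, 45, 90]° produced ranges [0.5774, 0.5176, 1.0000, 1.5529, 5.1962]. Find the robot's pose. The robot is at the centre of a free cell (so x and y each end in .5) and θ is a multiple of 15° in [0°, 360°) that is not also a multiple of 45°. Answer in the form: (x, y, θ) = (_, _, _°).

Enumerate (i+0.5, j+0.5, θ) over the 24 free cells and 16 admissible headings. For each, cast all 5 beams and compare to the given ranges.
  (3.5, 2.5, 30°): beam 1 = 1.7321 ≠ 0.5774 ✗
  (3.5, 1.5, 165°): beam 1 = 4.6587 ≠ 0.5774 ✗
  (4.5, 2.5, 75°): beam 1 = 1.5529 ≠ 0.5774 ✗
  (3.5, 4.5, 75°): beam 1 = 1.9319 ≠ 0.5774 ✗
  …
  (5.5, 1.5, 60°): r_1=0.5774, r_2=0.5176, r_3=1.0000, r_4=1.5529, r_5=5.1962 — all match ✓
Unique over the lattice → pose = (5.5, 1.5, 60°).

(x, y, θ) = (5.5, 1.5, 60°)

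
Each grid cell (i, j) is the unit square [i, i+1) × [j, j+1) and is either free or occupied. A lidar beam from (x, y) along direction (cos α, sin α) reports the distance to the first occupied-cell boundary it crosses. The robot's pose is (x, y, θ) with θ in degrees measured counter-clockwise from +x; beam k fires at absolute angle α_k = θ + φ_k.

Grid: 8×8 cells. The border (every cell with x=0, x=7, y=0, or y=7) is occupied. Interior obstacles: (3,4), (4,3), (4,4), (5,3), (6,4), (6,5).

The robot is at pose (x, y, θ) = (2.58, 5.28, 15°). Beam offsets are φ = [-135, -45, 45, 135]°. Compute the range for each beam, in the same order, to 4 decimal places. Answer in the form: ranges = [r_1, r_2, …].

ranges = [3.1600, 0.5600, 1.9861, 1.8244]

beam 1: φ=-135°, α=240°
  dir = (cos 240°, sin 240°) = (-0.5000, -0.8660); from cell (2,5)
  next x-line at t=1.1600, next y-line at t=0.3233; Δt_x=2.0000, Δt_y=1.1547
    y: enter (2,4) at t=0.3233
    x: enter (1,4) at t=1.1600
    y: enter (1,3) at t=1.4780
    y: enter (1,2) at t=2.6327
    x: enter (0,2) at t=3.1600 ← occupied
  → r_1 = 3.1600
beam 2: φ=-45°, α=330°
  dir = (cos 330°, sin 330°) = (0.8660, -0.5000); from cell (2,5)
  next x-line at t=0.4850, next y-line at t=0.5600; Δt_x=1.1547, Δt_y=2.0000
    x: enter (3,5) at t=0.4850
    y: enter (3,4) at t=0.5600 ← occupied
  → r_2 = 0.5600
beam 3: φ=45°, α=60°
  dir = (cos 60°, sin 60°) = (0.5000, 0.8660); from cell (2,5)
  next x-line at t=0.8400, next y-line at t=0.8314; Δt_x=2.0000, Δt_y=1.1547
    y: enter (2,6) at t=0.8314
    x: enter (3,6) at t=0.8400
    y: enter (3,7) at t=1.9861 ← occupied
  → r_3 = 1.9861
beam 4: φ=135°, α=150°
  dir = (cos 150°, sin 150°) = (-0.8660, 0.5000); from cell (2,5)
  next x-line at t=0.6697, next y-line at t=1.4400; Δt_x=1.1547, Δt_y=2.0000
    x: enter (1,5) at t=0.6697
    y: enter (1,6) at t=1.4400
    x: enter (0,6) at t=1.8244 ← occupied
  → r_4 = 1.8244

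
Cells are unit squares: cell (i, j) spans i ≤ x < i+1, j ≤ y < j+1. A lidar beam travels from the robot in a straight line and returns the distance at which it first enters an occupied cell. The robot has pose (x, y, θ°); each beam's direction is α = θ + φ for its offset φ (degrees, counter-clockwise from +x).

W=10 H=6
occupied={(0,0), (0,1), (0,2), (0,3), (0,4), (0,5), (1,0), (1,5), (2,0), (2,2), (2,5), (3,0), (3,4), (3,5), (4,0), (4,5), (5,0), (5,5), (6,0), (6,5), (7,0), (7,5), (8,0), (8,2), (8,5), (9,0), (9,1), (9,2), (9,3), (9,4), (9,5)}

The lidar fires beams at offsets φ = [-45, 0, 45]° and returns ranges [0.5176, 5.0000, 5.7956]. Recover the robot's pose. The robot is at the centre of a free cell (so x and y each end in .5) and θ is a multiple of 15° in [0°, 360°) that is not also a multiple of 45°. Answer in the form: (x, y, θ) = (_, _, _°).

(x, y, θ) = (2.5, 3.5, 330°)

Enumerate (i+0.5, j+0.5, θ) over the 29 free cells and 16 admissible headings. For each, cast all 3 beams and compare to the given ranges.
  (3.5, 1.5, 15°): beam 1 = 1.0000 ≠ 0.5176 ✗
  (2.5, 3.5, 75°): beam 1 = 1.0000 ≠ 0.5176 ✗
  (4.5, 2.5, 210°): beam 1 = 1.5529 ≠ 0.5176 ✗
  …
  (2.5, 3.5, 330°): r_1=0.5176, r_2=5.0000, r_3=5.7956 — all match ✓
No second candidate reproduces the full scan.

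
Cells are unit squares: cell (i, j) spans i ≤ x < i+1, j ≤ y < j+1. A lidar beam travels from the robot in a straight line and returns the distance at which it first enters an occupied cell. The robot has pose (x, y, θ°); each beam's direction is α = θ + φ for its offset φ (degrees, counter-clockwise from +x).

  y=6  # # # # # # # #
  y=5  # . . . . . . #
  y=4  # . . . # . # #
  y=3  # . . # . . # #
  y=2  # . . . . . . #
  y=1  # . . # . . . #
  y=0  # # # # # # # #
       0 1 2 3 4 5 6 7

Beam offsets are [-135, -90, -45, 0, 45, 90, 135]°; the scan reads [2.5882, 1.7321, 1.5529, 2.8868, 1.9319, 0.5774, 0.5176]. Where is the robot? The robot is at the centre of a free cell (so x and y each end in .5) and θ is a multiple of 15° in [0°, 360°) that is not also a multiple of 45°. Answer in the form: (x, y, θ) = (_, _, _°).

(x, y, θ) = (2.5, 3.5, 240°)

Candidates: 25 free-cell centres × 16 headings = 400 poses. Raycast each; keep the one whose scan matches to 4 dp.
  (3.5, 2.5, 105°): beam 1 = 3.0000 ≠ 2.5882 ✗
  (1.5, 1.5, 300°): beam 1 = 0.5176 ≠ 2.5882 ✗
  (5.5, 3.5, 15°): beam 1 = 2.8868 ≠ 2.5882 ✗
  (1.5, 5.5, 195°): beam 1 = 0.5774 ≠ 2.5882 ✗
  …
  (2.5, 3.5, 240°): r_1=2.5882, r_2=1.7321, r_3=1.5529, r_4=2.8868, r_5=1.9319, r_6=0.5774, r_7=0.5176 — all match ✓
Unique over the lattice → pose = (2.5, 3.5, 240°).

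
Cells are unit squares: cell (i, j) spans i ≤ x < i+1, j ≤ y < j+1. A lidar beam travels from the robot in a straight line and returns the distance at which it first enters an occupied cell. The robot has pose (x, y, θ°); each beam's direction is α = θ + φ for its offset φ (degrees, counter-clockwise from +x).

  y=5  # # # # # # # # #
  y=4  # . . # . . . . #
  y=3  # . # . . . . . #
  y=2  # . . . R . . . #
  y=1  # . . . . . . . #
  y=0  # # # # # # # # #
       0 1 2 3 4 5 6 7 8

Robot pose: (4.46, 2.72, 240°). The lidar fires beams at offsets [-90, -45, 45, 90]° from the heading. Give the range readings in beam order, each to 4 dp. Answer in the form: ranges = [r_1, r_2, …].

beam 1: φ=-90°, α=150°
  cosα=-0.8660 sinα=0.5000 | (4,2) | tMaxX 0.5312 tMaxY 0.5600 | tΔX 1.1547 tΔY 2.0000
    t=0.5312 [x] (3,2)
    t=0.5600 [y] (3,3)
    t=1.6859 [x] (2,3) — stop
  → r_1 = 1.6859
beam 2: φ=-45°, α=195°
  cosα=-0.9659 sinα=-0.2588 | (4,2) | tMaxX 0.4762 tMaxY 2.7819 | tΔX 1.0353 tΔY 3.8637
    t=0.4762 [x] (3,2)
    t=1.5115 [x] (2,2)
    t=2.5468 [x] (1,2)
    t=2.7819 [y] (1,1)
    t=3.5821 [x] (0,1) — stop
  → r_2 = 3.5821
beam 3: φ=45°, α=285°
  cosα=0.2588 sinα=-0.9659 | (4,2) | tMaxX 2.0864 tMaxY 0.7454 | tΔX 3.8637 tΔY 1.0353
    t=0.7454 [y] (4,1)
    t=1.7807 [y] (4,0) — stop
  → r_3 = 1.7807
beam 4: φ=90°, α=330°
  cosα=0.8660 sinα=-0.5000 | (4,2) | tMaxX 0.6235 tMaxY 1.4400 | tΔX 1.1547 tΔY 2.0000
    t=0.6235 [x] (5,2)
    t=1.4400 [y] (5,1)
    t=1.7782 [x] (6,1)
    t=2.9329 [x] (7,1)
    t=3.4400 [y] (7,0) — stop
  → r_4 = 3.4400

ranges = [1.6859, 3.5821, 1.7807, 3.4400]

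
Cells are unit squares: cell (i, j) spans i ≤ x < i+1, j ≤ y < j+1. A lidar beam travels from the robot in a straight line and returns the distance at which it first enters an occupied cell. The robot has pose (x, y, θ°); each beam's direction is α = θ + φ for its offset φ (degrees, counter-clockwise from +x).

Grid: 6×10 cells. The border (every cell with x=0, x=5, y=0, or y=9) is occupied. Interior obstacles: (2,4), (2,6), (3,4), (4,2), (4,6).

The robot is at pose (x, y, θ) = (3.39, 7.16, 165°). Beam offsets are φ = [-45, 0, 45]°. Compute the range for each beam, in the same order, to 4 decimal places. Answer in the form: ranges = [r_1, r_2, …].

beam 1: φ=-45°, α=120°
  cosα=-0.5000 sinα=0.8660 | (3,7) | tMaxX 0.7800 tMaxY 0.9699 | tΔX 2.0000 tΔY 1.1547
    t=0.7800 [x] (2,7)
    t=0.9699 [y] (2,8)
    t=2.1246 [y] (2,9) — stop
  → r_1 = 2.1246
beam 2: φ=0°, α=165°
  cosα=-0.9659 sinα=0.2588 | (3,7) | tMaxX 0.4038 tMaxY 3.2455 | tΔX 1.0353 tΔY 3.8637
    t=0.4038 [x] (2,7)
    t=1.4390 [x] (1,7)
    t=2.4743 [x] (0,7) — stop
  → r_2 = 2.4743
beam 3: φ=45°, α=210°
  cosα=-0.8660 sinα=-0.5000 | (3,7) | tMaxX 0.4503 tMaxY 0.3200 | tΔX 1.1547 tΔY 2.0000
    t=0.3200 [y] (3,6)
    t=0.4503 [x] (2,6) — stop
  → r_3 = 0.4503

ranges = [2.1246, 2.4743, 0.4503]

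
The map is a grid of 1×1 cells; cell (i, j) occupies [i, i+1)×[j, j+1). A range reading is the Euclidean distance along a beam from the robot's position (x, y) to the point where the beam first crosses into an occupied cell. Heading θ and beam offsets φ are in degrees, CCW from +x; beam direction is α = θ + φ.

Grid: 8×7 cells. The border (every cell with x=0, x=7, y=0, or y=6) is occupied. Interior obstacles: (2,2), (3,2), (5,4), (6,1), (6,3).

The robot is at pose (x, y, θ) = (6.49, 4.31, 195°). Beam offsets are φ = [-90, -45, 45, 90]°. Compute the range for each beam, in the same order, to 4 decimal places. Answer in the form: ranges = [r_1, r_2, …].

ranges = [1.7496, 0.5658, 0.3580, 0.3209]

beam 1: φ=-90°, α=105°
  d=(-0.2588,0.9659)  start (6,4)  tX=1.8932 tY=0.7143  stride 1/|dx|=3.8637 1/|dy|=1.0353
    cross y-line → (6,5), t=0.7143
    cross y-line → (6,6), t=1.7496 (wall)
  → r_1 = 1.7496
beam 2: φ=-45°, α=150°
  d=(-0.8660,0.5000)  start (6,4)  tX=0.5658 tY=1.3800  stride 1/|dx|=1.1547 1/|dy|=2.0000
    cross x-line → (5,4), t=0.5658 (wall)
  → r_2 = 0.5658
beam 3: φ=45°, α=240°
  d=(-0.5000,-0.8660)  start (6,4)  tX=0.9800 tY=0.3580  stride 1/|dx|=2.0000 1/|dy|=1.1547
    cross y-line → (6,3), t=0.3580 (wall)
  → r_3 = 0.3580
beam 4: φ=90°, α=285°
  d=(0.2588,-0.9659)  start (6,4)  tX=1.9705 tY=0.3209  stride 1/|dx|=3.8637 1/|dy|=1.0353
    cross y-line → (6,3), t=0.3209 (wall)
  → r_4 = 0.3209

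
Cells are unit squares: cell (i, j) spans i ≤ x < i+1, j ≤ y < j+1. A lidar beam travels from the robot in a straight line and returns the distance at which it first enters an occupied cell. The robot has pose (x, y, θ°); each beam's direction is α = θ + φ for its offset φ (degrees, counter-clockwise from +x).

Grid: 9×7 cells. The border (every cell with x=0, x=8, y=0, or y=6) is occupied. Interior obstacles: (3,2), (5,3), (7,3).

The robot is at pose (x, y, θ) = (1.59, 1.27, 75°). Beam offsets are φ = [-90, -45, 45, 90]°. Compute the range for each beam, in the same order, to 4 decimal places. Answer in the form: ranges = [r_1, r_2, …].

ranges = [1.0432, 1.6281, 1.1800, 0.6108]

beam 1: φ=-90°, α=345°
  dir = (cos 345°, sin 345°) = (0.9659, -0.2588); from cell (1,1)
  next x-line at t=0.4245, next y-line at t=1.0432; Δt_x=1.0353, Δt_y=3.8637
    x: enter (2,1) at t=0.4245
    y: enter (2,0) at t=1.0432 ← occupied
  → r_1 = 1.0432
beam 2: φ=-45°, α=30°
  dir = (cos 30°, sin 30°) = (0.8660, 0.5000); from cell (1,1)
  next x-line at t=0.4734, next y-line at t=1.4600; Δt_x=1.1547, Δt_y=2.0000
    x: enter (2,1) at t=0.4734
    y: enter (2,2) at t=1.4600
    x: enter (3,2) at t=1.6281 ← occupied
  → r_2 = 1.6281
beam 3: φ=45°, α=120°
  dir = (cos 120°, sin 120°) = (-0.5000, 0.8660); from cell (1,1)
  next x-line at t=1.1800, next y-line at t=0.8429; Δt_x=2.0000, Δt_y=1.1547
    y: enter (1,2) at t=0.8429
    x: enter (0,2) at t=1.1800 ← occupied
  → r_3 = 1.1800
beam 4: φ=90°, α=165°
  dir = (cos 165°, sin 165°) = (-0.9659, 0.2588); from cell (1,1)
  next x-line at t=0.6108, next y-line at t=2.8205; Δt_x=1.0353, Δt_y=3.8637
    x: enter (0,1) at t=0.6108 ← occupied
  → r_4 = 0.6108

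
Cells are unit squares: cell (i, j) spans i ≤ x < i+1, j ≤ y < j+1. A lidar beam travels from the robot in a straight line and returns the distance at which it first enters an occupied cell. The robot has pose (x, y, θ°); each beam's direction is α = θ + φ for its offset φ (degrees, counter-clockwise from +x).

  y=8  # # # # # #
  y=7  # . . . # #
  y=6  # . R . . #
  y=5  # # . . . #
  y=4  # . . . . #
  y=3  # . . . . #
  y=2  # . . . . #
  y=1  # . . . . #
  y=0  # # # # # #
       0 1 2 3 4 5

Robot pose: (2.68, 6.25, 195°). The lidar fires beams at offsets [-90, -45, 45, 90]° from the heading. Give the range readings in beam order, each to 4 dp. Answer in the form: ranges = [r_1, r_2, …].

ranges = [1.8117, 1.9399, 1.3600, 5.4352]

beam 1: φ=-90°, α=105°
  d=(-0.2588,0.9659)  start (2,6)  tX=2.6273 tY=0.7765  stride 1/|dx|=3.8637 1/|dy|=1.0353
    cross y-line → (2,7), t=0.7765
    cross y-line → (2,8), t=1.8117 (wall)
  → r_1 = 1.8117
beam 2: φ=-45°, α=150°
  d=(-0.8660,0.5000)  start (2,6)  tX=0.7852 tY=1.5000  stride 1/|dx|=1.1547 1/|dy|=2.0000
    cross x-line → (1,6), t=0.7852
    cross y-line → (1,7), t=1.5000
    cross x-line → (0,7), t=1.9399 (wall)
  → r_2 = 1.9399
beam 3: φ=45°, α=240°
  d=(-0.5000,-0.8660)  start (2,6)  tX=1.3600 tY=0.2887  stride 1/|dx|=2.0000 1/|dy|=1.1547
    cross y-line → (2,5), t=0.2887
    cross x-line → (1,5), t=1.3600 (wall)
  → r_3 = 1.3600
beam 4: φ=90°, α=285°
  d=(0.2588,-0.9659)  start (2,6)  tX=1.2364 tY=0.2588  stride 1/|dx|=3.8637 1/|dy|=1.0353
    cross y-line → (2,5), t=0.2588
    cross x-line → (3,5), t=1.2364
    cross y-line → (3,4), t=1.2941
    cross y-line → (3,3), t=2.3294
    cross y-line → (3,2), t=3.3646
    cross y-line → (3,1), t=4.3999
    cross x-line → (4,1), t=5.1001
    cross y-line → (4,0), t=5.4352 (wall)
  → r_4 = 5.4352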